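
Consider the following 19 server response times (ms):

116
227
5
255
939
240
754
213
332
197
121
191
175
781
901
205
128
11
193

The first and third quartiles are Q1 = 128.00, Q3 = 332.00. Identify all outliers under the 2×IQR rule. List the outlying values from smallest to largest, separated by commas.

IQR = Q3 − Q1 = 332.00 − 128.00 = 204.00.
Lower fence = Q1 − 2·IQR = 128.00 − 408.00 = -280.00.
Upper fence = Q3 + 2·IQR = 332.00 + 408.00 = 740.00.
754 > 740.00 → outlier.
781 > 740.00 → outlier.
901 > 740.00 → outlier.
939 > 740.00 → outlier.
All remaining values lie within [-280.00, 740.00].

754, 781, 901, 939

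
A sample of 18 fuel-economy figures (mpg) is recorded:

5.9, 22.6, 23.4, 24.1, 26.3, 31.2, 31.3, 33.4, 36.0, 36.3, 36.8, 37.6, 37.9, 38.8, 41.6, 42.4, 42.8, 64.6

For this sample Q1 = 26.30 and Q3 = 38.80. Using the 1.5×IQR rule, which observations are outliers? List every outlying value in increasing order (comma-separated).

5.9, 64.6

IQR = Q3 − Q1 = 38.80 − 26.30 = 12.50.
Lower fence = Q1 − 1.5·IQR = 26.30 − 18.75 = 7.55.
Upper fence = Q3 + 1.5·IQR = 38.80 + 18.75 = 57.55.
5.9 < 7.55 → outlier.
64.6 > 57.55 → outlier.
All remaining values lie within [7.55, 57.55].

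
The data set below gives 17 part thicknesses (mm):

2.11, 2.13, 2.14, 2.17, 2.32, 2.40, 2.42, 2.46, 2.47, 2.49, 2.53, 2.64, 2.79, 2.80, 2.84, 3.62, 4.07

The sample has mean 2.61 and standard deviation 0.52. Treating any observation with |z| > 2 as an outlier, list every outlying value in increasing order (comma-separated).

4.07

Cutoffs at x̄ ± 2s: 2.61 ± 2·0.52 = [1.57, 3.65].
4.07: z = 2.81, |z| > 2 → outlier.
Every other value lies within [1.57, 3.65].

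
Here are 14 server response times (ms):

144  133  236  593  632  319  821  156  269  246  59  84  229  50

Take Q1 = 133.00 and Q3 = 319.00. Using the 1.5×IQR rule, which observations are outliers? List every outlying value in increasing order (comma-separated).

IQR = Q3 − Q1 = 319.00 − 133.00 = 186.00.
Lower fence = Q1 − 1.5·IQR = 133.00 − 279.00 = -146.00.
Upper fence = Q3 + 1.5·IQR = 319.00 + 279.00 = 598.00.
632 > 598.00 → outlier.
821 > 598.00 → outlier.
All remaining values lie within [-146.00, 598.00].

632, 821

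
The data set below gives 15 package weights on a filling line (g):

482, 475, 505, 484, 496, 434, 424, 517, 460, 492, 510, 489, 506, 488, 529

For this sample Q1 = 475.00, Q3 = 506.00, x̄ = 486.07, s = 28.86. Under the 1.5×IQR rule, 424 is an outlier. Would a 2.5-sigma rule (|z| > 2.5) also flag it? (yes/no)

no

z = (424 − 486.07) / 28.86 = -2.15.
|z| = 2.15 ≤ 2.5.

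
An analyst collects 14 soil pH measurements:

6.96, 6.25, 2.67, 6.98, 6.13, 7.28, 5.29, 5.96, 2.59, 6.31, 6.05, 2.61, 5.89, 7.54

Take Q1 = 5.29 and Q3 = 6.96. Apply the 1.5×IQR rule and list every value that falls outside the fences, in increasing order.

2.59, 2.61, 2.67

IQR = Q3 − Q1 = 6.96 − 5.29 = 1.67.
Lower fence = Q1 − 1.5·IQR = 5.29 − 2.505 = 2.785.
Upper fence = Q3 + 1.5·IQR = 6.96 + 2.505 = 9.465.
2.59 < 2.785 → outlier.
2.61 < 2.785 → outlier.
2.67 < 2.785 → outlier.
All remaining values lie within [2.785, 9.465].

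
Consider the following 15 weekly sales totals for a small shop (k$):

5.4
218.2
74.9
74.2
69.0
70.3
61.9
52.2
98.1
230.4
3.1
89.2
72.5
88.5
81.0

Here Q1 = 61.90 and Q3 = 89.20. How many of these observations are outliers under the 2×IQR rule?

4

IQR = 27.30; fences at 61.90 − 54.60 = 7.30 and 89.20 + 54.60 = 143.80.
Outside the cutoffs: 3.1, 5.4, 218.2, 230.4.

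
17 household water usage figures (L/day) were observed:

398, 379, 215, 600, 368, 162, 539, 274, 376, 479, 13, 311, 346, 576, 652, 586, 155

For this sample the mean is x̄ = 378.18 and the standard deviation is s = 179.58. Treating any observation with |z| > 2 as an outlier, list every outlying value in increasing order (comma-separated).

13

Cutoffs at x̄ ± 2s: 378.18 ± 2·179.58 = [19.02, 737.34].
13: z = -2.03, |z| > 2 → outlier.
Every other value lies within [19.02, 737.34].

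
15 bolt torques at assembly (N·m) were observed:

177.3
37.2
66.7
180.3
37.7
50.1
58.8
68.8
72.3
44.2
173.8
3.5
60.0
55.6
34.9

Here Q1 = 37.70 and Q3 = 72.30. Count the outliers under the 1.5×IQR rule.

3

IQR = 34.60; fences at 37.70 − 51.90 = -14.20 and 72.30 + 51.90 = 124.20.
Outside the cutoffs: 173.8, 177.3, 180.3.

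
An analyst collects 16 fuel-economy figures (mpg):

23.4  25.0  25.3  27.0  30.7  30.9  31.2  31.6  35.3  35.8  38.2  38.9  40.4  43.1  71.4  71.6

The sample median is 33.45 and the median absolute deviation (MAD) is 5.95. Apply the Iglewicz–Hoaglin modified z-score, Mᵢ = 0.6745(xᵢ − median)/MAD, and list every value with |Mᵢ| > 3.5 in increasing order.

71.4, 71.6

|Mᵢ| > 3.5 ⇔ |xᵢ − 33.45| > 3.5·5.95/0.6745 = 30.87.
So outliers lie outside [2.58, 64.32].
71.4: M = 4.30 → outlier.
71.6: M = 4.32 → outlier.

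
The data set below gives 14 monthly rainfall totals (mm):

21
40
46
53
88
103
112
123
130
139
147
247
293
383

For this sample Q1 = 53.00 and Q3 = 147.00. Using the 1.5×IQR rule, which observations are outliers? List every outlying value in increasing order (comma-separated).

IQR = Q3 − Q1 = 147.00 − 53.00 = 94.00.
Lower fence = Q1 − 1.5·IQR = 53.00 − 141.00 = -88.00.
Upper fence = Q3 + 1.5·IQR = 147.00 + 141.00 = 288.00.
293 > 288.00 → outlier.
383 > 288.00 → outlier.
All remaining values lie within [-88.00, 288.00].

293, 383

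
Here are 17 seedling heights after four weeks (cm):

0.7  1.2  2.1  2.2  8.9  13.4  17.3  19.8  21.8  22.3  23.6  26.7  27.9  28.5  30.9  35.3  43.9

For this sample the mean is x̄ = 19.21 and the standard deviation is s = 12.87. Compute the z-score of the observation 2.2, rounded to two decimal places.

-1.32

z = (2.2 − 19.21) / 12.87 = -1.32.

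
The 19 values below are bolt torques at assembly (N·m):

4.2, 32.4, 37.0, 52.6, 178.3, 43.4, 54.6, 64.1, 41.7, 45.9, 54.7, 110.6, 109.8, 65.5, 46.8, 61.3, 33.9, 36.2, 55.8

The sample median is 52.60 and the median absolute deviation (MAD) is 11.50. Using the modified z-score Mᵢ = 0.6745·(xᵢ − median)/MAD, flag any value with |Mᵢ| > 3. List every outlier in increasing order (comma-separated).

|Mᵢ| > 3 ⇔ |xᵢ − 52.60| > 3·11.50/0.6745 = 51.15.
So outliers lie outside [1.45, 103.75].
109.8: M = 3.35 → outlier.
110.6: M = 3.40 → outlier.
178.3: M = 7.37 → outlier.

109.8, 110.6, 178.3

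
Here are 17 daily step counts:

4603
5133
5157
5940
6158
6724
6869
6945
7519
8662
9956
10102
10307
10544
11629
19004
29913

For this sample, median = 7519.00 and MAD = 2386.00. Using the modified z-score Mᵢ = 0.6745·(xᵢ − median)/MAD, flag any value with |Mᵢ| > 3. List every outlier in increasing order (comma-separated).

19004, 29913

|Mᵢ| > 3 ⇔ |xᵢ − 7519.00| > 3·2386.00/0.6745 = 10612.31.
So outliers lie outside [-3093.31, 18131.31].
19004: M = 3.25 → outlier.
29913: M = 6.33 → outlier.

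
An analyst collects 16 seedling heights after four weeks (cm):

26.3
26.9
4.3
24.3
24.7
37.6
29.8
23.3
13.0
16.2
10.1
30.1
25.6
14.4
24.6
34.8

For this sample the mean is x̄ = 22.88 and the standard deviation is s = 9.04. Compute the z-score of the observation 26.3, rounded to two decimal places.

0.38

z = (26.3 − 22.88) / 9.04 = 0.38.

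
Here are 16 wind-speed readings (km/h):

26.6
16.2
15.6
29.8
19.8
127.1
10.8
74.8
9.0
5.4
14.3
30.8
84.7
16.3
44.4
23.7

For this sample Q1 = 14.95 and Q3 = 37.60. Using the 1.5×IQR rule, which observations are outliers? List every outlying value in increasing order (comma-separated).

74.8, 84.7, 127.1

IQR = Q3 − Q1 = 37.60 − 14.95 = 22.65.
Lower fence = Q1 − 1.5·IQR = 14.95 − 33.975 = -19.025.
Upper fence = Q3 + 1.5·IQR = 37.60 + 33.975 = 71.575.
74.8 > 71.575 → outlier.
84.7 > 71.575 → outlier.
127.1 > 71.575 → outlier.
All remaining values lie within [-19.025, 71.575].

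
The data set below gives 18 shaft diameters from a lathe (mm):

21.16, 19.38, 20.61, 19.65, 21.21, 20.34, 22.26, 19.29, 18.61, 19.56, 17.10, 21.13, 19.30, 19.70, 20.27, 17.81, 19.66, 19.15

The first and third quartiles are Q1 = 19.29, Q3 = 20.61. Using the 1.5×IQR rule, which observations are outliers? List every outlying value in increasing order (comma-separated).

IQR = Q3 − Q1 = 20.61 − 19.29 = 1.32.
Lower fence = Q1 − 1.5·IQR = 19.29 − 1.98 = 17.31.
Upper fence = Q3 + 1.5·IQR = 20.61 + 1.98 = 22.59.
17.10 < 17.31 → outlier.
All remaining values lie within [17.31, 22.59].

17.10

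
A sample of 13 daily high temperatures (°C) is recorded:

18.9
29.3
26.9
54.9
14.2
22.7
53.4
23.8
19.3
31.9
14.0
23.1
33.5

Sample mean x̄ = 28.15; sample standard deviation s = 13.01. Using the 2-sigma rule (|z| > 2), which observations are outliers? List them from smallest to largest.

Cutoffs at x̄ ± 2s: 28.15 ± 2·13.01 = [2.13, 54.17].
54.9: z = 2.06, |z| > 2 → outlier.
Every other value lies within [2.13, 54.17].

54.9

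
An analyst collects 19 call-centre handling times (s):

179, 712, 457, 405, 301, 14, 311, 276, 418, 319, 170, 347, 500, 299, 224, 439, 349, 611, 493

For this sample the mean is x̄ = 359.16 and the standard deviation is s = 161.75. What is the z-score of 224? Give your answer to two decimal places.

-0.84

z = (224 − 359.16) / 161.75 = -0.84.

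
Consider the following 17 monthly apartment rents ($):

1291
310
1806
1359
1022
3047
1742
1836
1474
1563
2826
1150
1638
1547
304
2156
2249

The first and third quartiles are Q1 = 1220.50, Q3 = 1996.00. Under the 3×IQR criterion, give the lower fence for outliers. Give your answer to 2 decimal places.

-1106.00

IQR = Q3 − Q1 = 1996.00 − 1220.50 = 775.50.
Lower fence = Q1 − 3·IQR = 1220.50 − 2326.50 = -1106.00.
Upper fence = Q3 + 3·IQR = 1996.00 + 2326.50 = 4322.50.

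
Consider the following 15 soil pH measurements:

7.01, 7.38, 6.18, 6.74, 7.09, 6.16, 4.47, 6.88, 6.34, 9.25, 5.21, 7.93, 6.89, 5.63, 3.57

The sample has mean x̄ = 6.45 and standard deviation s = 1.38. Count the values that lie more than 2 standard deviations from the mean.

2

Cutoffs: x̄ ± 2s = [3.69, 9.21].
Outside the cutoffs: 3.57, 9.25.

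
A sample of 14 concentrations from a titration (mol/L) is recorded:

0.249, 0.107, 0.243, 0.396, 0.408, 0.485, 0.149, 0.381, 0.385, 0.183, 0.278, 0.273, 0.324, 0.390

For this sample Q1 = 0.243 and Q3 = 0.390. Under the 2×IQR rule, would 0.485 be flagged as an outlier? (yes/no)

no

IQR = Q3 − Q1 = 0.390 − 0.243 = 0.147.
Lower fence = Q1 − 2·IQR = 0.243 − 0.294 = -0.051.
Upper fence = Q3 + 2·IQR = 0.390 + 0.294 = 0.684.
0.485 lies within [-0.051, 0.684].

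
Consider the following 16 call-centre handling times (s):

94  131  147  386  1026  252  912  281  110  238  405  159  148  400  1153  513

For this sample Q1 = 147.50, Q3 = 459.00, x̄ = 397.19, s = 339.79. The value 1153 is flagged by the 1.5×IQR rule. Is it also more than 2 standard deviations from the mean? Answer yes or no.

z = (1153 − 397.19) / 339.79 = 2.22.
|z| = 2.22 > 2.

yes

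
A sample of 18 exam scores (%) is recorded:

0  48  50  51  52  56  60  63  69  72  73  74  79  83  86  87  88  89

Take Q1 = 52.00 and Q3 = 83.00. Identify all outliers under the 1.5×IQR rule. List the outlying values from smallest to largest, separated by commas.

IQR = Q3 − Q1 = 83.00 − 52.00 = 31.00.
Lower fence = Q1 − 1.5·IQR = 52.00 − 46.50 = 5.50.
Upper fence = Q3 + 1.5·IQR = 83.00 + 46.50 = 129.50.
0 < 5.50 → outlier.
All remaining values lie within [5.50, 129.50].

0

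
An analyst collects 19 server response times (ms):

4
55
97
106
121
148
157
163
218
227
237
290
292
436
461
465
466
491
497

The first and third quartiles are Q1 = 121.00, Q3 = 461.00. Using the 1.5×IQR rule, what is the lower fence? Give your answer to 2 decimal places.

-389.00

IQR = Q3 − Q1 = 461.00 − 121.00 = 340.00.
Lower fence = Q1 − 1.5·IQR = 121.00 − 510.00 = -389.00.
Upper fence = Q3 + 1.5·IQR = 461.00 + 510.00 = 971.00.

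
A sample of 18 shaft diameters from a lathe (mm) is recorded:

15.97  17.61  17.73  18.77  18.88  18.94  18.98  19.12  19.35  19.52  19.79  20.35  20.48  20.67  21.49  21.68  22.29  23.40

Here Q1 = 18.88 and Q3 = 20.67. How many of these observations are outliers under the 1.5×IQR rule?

2

IQR = 1.79; fences at 18.88 − 2.685 = 16.195 and 20.67 + 2.685 = 23.355.
Outside the cutoffs: 15.97, 23.40.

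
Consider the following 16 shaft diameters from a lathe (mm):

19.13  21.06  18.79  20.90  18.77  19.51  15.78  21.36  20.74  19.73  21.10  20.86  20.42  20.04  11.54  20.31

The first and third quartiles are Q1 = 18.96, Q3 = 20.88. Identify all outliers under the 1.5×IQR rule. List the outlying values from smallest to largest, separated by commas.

11.54, 15.78

IQR = Q3 − Q1 = 20.88 − 18.96 = 1.92.
Lower fence = Q1 − 1.5·IQR = 18.96 − 2.88 = 16.08.
Upper fence = Q3 + 1.5·IQR = 20.88 + 2.88 = 23.76.
11.54 < 16.08 → outlier.
15.78 < 16.08 → outlier.
All remaining values lie within [16.08, 23.76].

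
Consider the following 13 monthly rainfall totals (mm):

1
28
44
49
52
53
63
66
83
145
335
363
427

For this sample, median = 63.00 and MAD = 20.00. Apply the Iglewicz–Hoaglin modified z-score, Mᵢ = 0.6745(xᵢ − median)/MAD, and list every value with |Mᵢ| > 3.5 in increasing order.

335, 363, 427

|Mᵢ| > 3.5 ⇔ |xᵢ − 63.00| > 3.5·20.00/0.6745 = 103.78.
So outliers lie outside [-40.78, 166.78].
335: M = 9.17 → outlier.
363: M = 10.12 → outlier.
427: M = 12.28 → outlier.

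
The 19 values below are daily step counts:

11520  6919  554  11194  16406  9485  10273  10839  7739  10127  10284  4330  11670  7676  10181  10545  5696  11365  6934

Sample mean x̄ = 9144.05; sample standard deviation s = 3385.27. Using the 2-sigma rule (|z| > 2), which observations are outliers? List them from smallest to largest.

Cutoffs at x̄ ± 2s: 9144.05 ± 2·3385.27 = [2373.51, 15914.59].
554: z = -2.54, |z| > 2 → outlier.
16406: z = 2.15, |z| > 2 → outlier.
Every other value lies within [2373.51, 15914.59].

554, 16406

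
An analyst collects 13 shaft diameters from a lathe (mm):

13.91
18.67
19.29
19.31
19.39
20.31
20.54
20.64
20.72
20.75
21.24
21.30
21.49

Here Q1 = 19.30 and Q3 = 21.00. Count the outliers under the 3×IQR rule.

1

IQR = 1.70; fences at 19.30 − 5.10 = 14.20 and 21.00 + 5.10 = 26.10.
Outside the cutoffs: 13.91.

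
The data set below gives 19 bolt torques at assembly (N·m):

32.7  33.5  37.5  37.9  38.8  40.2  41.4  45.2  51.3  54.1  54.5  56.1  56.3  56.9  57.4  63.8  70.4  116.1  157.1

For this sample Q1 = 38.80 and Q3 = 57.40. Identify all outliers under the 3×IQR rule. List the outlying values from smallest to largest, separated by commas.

IQR = Q3 − Q1 = 57.40 − 38.80 = 18.60.
Lower fence = Q1 − 3·IQR = 38.80 − 55.80 = -17.00.
Upper fence = Q3 + 3·IQR = 57.40 + 55.80 = 113.20.
116.1 > 113.20 → outlier.
157.1 > 113.20 → outlier.
All remaining values lie within [-17.00, 113.20].

116.1, 157.1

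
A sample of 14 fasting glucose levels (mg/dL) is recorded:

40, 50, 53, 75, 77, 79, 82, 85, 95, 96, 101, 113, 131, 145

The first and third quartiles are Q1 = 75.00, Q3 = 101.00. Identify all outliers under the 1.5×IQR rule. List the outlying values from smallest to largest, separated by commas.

IQR = Q3 − Q1 = 101.00 − 75.00 = 26.00.
Lower fence = Q1 − 1.5·IQR = 75.00 − 39.00 = 36.00.
Upper fence = Q3 + 1.5·IQR = 101.00 + 39.00 = 140.00.
145 > 140.00 → outlier.
All remaining values lie within [36.00, 140.00].

145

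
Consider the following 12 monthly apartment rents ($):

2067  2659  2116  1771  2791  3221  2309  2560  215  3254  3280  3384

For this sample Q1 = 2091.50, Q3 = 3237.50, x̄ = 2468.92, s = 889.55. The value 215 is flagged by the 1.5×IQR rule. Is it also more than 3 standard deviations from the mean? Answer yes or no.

z = (215 − 2468.92) / 889.55 = -2.53.
|z| = 2.53 ≤ 3.

no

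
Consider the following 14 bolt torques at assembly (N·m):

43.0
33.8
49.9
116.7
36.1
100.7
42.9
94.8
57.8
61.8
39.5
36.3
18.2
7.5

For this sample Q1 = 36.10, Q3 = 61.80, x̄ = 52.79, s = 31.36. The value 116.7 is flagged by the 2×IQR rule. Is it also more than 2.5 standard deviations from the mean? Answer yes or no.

no

z = (116.7 − 52.79) / 31.36 = 2.04.
|z| = 2.04 ≤ 2.5.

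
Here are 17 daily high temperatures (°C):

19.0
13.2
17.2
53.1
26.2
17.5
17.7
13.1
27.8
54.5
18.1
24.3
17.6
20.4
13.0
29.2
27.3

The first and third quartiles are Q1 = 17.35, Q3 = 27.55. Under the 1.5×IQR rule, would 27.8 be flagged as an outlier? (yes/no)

IQR = Q3 − Q1 = 27.55 − 17.35 = 10.20.
Lower fence = Q1 − 1.5·IQR = 17.35 − 15.30 = 2.05.
Upper fence = Q3 + 1.5·IQR = 27.55 + 15.30 = 42.85.
27.8 lies within [2.05, 42.85].

no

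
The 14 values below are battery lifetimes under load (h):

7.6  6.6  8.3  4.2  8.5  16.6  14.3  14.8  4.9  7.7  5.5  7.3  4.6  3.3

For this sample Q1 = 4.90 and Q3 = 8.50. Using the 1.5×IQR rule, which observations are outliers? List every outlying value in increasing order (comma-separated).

IQR = Q3 − Q1 = 8.50 − 4.90 = 3.60.
Lower fence = Q1 − 1.5·IQR = 4.90 − 5.40 = -0.50.
Upper fence = Q3 + 1.5·IQR = 8.50 + 5.40 = 13.90.
14.3 > 13.90 → outlier.
14.8 > 13.90 → outlier.
16.6 > 13.90 → outlier.
All remaining values lie within [-0.50, 13.90].

14.3, 14.8, 16.6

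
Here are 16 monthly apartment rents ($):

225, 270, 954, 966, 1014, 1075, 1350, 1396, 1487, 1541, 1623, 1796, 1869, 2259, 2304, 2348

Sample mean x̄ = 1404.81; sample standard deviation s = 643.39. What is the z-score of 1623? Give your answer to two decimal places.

z = (1623 − 1404.81) / 643.39 = 0.34.

0.34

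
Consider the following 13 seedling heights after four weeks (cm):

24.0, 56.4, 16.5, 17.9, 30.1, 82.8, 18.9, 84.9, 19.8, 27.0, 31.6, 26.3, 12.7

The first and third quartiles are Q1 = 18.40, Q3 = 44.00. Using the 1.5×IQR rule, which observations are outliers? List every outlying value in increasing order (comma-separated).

IQR = Q3 − Q1 = 44.00 − 18.40 = 25.60.
Lower fence = Q1 − 1.5·IQR = 18.40 − 38.40 = -20.00.
Upper fence = Q3 + 1.5·IQR = 44.00 + 38.40 = 82.40.
82.8 > 82.40 → outlier.
84.9 > 82.40 → outlier.
All remaining values lie within [-20.00, 82.40].

82.8, 84.9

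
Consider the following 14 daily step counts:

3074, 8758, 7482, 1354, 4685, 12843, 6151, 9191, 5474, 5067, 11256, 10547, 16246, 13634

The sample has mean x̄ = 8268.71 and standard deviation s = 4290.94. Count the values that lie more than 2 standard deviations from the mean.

Cutoffs: x̄ ± 2s = [-313.17, 16850.59].
Every value lies within the cutoffs.

0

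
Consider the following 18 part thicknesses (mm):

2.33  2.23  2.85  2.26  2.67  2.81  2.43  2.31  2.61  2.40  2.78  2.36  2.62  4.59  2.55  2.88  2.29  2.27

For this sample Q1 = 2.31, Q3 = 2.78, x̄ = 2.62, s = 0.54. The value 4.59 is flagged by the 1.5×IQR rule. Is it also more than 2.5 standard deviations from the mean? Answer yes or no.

yes

z = (4.59 − 2.62) / 0.54 = 3.65.
|z| = 3.65 > 2.5.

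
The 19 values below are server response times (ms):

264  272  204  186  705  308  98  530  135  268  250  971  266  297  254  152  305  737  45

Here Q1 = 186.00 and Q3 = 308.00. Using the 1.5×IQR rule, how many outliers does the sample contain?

4

IQR = 122.00; fences at 186.00 − 183.00 = 3.00 and 308.00 + 183.00 = 491.00.
Outside the cutoffs: 530, 705, 737, 971.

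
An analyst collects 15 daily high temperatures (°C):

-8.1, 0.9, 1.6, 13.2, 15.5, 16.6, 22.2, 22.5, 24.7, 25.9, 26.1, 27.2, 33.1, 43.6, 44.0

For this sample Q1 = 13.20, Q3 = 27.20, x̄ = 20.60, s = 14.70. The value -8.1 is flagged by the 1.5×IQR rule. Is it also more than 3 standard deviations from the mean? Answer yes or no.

z = (-8.1 − 20.60) / 14.70 = -1.95.
|z| = 1.95 ≤ 3.

no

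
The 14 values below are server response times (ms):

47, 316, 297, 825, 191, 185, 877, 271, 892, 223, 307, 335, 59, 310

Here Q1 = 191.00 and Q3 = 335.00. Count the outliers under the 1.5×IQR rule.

3

IQR = 144.00; fences at 191.00 − 216.00 = -25.00 and 335.00 + 216.00 = 551.00.
Outside the cutoffs: 825, 877, 892.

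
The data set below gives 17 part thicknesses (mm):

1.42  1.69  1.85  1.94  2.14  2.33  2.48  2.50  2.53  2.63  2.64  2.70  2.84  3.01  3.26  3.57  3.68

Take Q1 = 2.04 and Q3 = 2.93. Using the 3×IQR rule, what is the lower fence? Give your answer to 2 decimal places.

-0.63

IQR = Q3 − Q1 = 2.93 − 2.04 = 0.89.
Lower fence = Q1 − 3·IQR = 2.04 − 2.67 = -0.63.
Upper fence = Q3 + 3·IQR = 2.93 + 2.67 = 5.60.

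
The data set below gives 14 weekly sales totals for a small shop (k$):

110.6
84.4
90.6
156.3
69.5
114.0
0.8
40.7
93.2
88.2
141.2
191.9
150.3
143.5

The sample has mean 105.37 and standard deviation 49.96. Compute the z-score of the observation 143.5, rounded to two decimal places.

0.76

z = (143.5 − 105.37) / 49.96 = 0.76.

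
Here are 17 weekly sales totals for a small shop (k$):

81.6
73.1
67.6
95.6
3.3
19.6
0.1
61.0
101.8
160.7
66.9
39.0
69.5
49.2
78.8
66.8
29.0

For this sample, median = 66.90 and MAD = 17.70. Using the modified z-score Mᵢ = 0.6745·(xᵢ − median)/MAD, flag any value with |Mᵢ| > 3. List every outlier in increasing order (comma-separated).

|Mᵢ| > 3 ⇔ |xᵢ − 66.90| > 3·17.70/0.6745 = 78.72.
So outliers lie outside [-11.82, 145.62].
160.7: M = 3.57 → outlier.

160.7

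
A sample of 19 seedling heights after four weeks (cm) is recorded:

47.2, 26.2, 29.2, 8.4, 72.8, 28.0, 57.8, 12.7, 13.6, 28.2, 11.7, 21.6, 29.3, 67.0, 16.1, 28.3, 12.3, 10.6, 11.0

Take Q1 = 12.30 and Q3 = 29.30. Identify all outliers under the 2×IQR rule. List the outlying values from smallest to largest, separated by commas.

67.0, 72.8

IQR = Q3 − Q1 = 29.30 − 12.30 = 17.00.
Lower fence = Q1 − 2·IQR = 12.30 − 34.00 = -21.70.
Upper fence = Q3 + 2·IQR = 29.30 + 34.00 = 63.30.
67.0 > 63.30 → outlier.
72.8 > 63.30 → outlier.
All remaining values lie within [-21.70, 63.30].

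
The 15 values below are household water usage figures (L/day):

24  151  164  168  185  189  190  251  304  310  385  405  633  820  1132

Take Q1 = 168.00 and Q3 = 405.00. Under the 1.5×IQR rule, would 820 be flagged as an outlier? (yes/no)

IQR = Q3 − Q1 = 405.00 − 168.00 = 237.00.
Lower fence = Q1 − 1.5·IQR = 168.00 − 355.50 = -187.50.
Upper fence = Q3 + 1.5·IQR = 405.00 + 355.50 = 760.50.
820 lies above the upper fence.

yes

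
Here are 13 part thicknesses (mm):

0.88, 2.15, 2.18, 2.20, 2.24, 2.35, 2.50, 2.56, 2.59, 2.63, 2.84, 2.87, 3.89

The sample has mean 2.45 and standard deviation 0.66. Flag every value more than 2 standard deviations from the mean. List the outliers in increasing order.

Cutoffs at x̄ ± 2s: 2.45 ± 2·0.66 = [1.13, 3.77].
0.88: z = -2.38, |z| > 2 → outlier.
3.89: z = 2.18, |z| > 2 → outlier.
Every other value lies within [1.13, 3.77].

0.88, 3.89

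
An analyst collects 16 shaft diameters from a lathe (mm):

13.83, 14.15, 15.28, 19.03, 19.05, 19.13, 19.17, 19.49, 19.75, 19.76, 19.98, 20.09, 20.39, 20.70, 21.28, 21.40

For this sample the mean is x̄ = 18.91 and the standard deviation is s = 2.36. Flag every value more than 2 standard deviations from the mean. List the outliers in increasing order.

Cutoffs at x̄ ± 2s: 18.91 ± 2·2.36 = [14.19, 23.63].
13.83: z = -2.15, |z| > 2 → outlier.
14.15: z = -2.02, |z| > 2 → outlier.
Every other value lies within [14.19, 23.63].

13.83, 14.15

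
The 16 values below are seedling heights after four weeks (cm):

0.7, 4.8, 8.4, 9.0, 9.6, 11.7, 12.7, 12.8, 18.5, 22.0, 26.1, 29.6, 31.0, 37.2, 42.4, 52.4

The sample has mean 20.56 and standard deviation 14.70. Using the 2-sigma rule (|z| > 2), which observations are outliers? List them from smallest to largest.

Cutoffs at x̄ ± 2s: 20.56 ± 2·14.70 = [-8.84, 49.96].
52.4: z = 2.17, |z| > 2 → outlier.
Every other value lies within [-8.84, 49.96].

52.4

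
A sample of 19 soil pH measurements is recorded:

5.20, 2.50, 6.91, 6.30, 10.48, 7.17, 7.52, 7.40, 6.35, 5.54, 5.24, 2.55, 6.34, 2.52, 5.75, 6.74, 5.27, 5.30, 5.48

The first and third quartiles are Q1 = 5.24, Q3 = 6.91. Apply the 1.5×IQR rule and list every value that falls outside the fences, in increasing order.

2.50, 2.52, 2.55, 10.48

IQR = Q3 − Q1 = 6.91 − 5.24 = 1.67.
Lower fence = Q1 − 1.5·IQR = 5.24 − 2.505 = 2.735.
Upper fence = Q3 + 1.5·IQR = 6.91 + 2.505 = 9.415.
2.50 < 2.735 → outlier.
2.52 < 2.735 → outlier.
2.55 < 2.735 → outlier.
10.48 > 9.415 → outlier.
All remaining values lie within [2.735, 9.415].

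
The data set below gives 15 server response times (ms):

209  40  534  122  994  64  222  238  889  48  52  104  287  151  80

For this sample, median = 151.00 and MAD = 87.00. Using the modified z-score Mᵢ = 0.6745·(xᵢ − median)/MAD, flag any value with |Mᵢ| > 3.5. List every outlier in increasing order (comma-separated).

|Mᵢ| > 3.5 ⇔ |xᵢ − 151.00| > 3.5·87.00/0.6745 = 451.45.
So outliers lie outside [-300.45, 602.45].
889: M = 5.72 → outlier.
994: M = 6.54 → outlier.

889, 994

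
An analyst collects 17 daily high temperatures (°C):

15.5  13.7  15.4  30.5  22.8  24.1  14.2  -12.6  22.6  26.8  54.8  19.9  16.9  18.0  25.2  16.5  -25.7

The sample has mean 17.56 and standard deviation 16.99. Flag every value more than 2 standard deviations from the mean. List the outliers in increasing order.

-25.7, 54.8

Cutoffs at x̄ ± 2s: 17.56 ± 2·16.99 = [-16.42, 51.54].
-25.7: z = -2.55, |z| > 2 → outlier.
54.8: z = 2.19, |z| > 2 → outlier.
Every other value lies within [-16.42, 51.54].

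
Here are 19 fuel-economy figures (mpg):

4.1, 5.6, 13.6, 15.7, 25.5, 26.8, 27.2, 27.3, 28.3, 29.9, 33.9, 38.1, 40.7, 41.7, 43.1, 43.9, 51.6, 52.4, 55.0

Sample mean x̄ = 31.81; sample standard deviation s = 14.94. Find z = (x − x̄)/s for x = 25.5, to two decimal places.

z = (25.5 − 31.81) / 14.94 = -0.42.

-0.42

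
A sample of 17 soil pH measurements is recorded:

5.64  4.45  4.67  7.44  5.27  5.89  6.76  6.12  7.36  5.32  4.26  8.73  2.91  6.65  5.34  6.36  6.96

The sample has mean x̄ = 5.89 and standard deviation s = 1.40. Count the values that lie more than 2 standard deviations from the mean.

2

Cutoffs: x̄ ± 2s = [3.09, 8.69].
Outside the cutoffs: 2.91, 8.73.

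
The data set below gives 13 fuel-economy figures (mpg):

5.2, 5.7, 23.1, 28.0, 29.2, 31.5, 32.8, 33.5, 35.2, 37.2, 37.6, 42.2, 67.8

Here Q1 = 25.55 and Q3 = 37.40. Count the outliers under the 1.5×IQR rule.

IQR = 11.85; fences at 25.55 − 17.775 = 7.775 and 37.40 + 17.775 = 55.175.
Outside the cutoffs: 5.2, 5.7, 67.8.

3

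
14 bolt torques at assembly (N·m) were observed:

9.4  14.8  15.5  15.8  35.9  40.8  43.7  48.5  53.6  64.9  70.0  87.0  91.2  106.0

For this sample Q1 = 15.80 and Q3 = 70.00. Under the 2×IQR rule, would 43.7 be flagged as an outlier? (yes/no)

IQR = Q3 − Q1 = 70.00 − 15.80 = 54.20.
Lower fence = Q1 − 2·IQR = 15.80 − 108.40 = -92.60.
Upper fence = Q3 + 2·IQR = 70.00 + 108.40 = 178.40.
43.7 lies within [-92.60, 178.40].

no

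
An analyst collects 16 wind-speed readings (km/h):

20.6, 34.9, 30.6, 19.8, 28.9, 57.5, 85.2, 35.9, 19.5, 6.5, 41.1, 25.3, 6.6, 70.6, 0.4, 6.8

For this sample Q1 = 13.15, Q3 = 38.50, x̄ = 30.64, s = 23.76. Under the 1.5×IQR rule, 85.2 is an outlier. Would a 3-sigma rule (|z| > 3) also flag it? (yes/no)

no

z = (85.2 − 30.64) / 23.76 = 2.30.
|z| = 2.30 ≤ 3.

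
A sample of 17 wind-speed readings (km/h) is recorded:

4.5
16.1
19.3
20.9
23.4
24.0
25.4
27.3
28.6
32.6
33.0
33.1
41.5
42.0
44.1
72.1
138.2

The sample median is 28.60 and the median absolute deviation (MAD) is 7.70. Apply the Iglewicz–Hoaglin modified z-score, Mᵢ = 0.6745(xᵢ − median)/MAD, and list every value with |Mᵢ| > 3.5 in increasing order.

|Mᵢ| > 3.5 ⇔ |xᵢ − 28.60| > 3.5·7.70/0.6745 = 39.96.
So outliers lie outside [-11.36, 68.56].
72.1: M = 3.81 → outlier.
138.2: M = 9.60 → outlier.

72.1, 138.2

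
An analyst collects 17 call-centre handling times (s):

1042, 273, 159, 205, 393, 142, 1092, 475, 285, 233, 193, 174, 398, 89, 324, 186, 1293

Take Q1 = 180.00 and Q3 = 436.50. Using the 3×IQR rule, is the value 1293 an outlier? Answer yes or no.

yes

IQR = Q3 − Q1 = 436.50 − 180.00 = 256.50.
Lower fence = Q1 − 3·IQR = 180.00 − 769.50 = -589.50.
Upper fence = Q3 + 3·IQR = 436.50 + 769.50 = 1206.00.
1293 lies above the upper fence.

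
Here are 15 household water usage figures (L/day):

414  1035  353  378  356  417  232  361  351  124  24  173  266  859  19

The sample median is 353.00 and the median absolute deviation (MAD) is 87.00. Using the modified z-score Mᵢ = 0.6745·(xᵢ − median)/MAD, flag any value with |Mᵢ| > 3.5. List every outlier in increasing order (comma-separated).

|Mᵢ| > 3.5 ⇔ |xᵢ − 353.00| > 3.5·87.00/0.6745 = 451.45.
So outliers lie outside [-98.45, 804.45].
859: M = 3.92 → outlier.
1035: M = 5.29 → outlier.

859, 1035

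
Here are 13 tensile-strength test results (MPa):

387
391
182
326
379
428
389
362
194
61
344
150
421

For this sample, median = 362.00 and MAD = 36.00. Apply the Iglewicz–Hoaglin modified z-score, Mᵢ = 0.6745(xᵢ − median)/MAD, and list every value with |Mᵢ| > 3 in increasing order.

|Mᵢ| > 3 ⇔ |xᵢ − 362.00| > 3·36.00/0.6745 = 160.12.
So outliers lie outside [201.88, 522.12].
61: M = -5.64 → outlier.
150: M = -3.97 → outlier.
182: M = -3.37 → outlier.
194: M = -3.15 → outlier.

61, 150, 182, 194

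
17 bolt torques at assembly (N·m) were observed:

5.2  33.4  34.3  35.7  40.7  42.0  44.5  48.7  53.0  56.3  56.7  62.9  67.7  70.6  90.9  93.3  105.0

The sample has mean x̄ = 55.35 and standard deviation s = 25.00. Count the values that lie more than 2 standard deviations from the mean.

1

Cutoffs: x̄ ± 2s = [5.35, 105.35].
Outside the cutoffs: 5.2.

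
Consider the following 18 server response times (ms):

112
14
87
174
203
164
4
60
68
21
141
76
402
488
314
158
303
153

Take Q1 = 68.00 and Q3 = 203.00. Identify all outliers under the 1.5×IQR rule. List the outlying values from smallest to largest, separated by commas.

488

IQR = Q3 − Q1 = 203.00 − 68.00 = 135.00.
Lower fence = Q1 − 1.5·IQR = 68.00 − 202.50 = -134.50.
Upper fence = Q3 + 1.5·IQR = 203.00 + 202.50 = 405.50.
488 > 405.50 → outlier.
All remaining values lie within [-134.50, 405.50].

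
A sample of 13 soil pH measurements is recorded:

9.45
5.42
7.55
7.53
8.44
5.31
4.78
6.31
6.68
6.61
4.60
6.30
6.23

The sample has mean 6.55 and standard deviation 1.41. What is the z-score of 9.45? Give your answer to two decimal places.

2.06

z = (9.45 − 6.55) / 1.41 = 2.06.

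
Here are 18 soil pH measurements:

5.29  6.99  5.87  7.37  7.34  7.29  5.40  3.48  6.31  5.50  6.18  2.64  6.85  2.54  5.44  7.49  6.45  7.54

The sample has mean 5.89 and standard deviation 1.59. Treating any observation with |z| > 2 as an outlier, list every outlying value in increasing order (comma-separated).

Cutoffs at x̄ ± 2s: 5.89 ± 2·1.59 = [2.71, 9.07].
2.54: z = -2.11, |z| > 2 → outlier.
2.64: z = -2.04, |z| > 2 → outlier.
Every other value lies within [2.71, 9.07].

2.54, 2.64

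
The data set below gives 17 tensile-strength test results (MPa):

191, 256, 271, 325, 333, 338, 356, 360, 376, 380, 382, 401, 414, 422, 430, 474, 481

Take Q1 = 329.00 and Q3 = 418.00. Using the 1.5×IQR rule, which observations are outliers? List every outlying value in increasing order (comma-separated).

191

IQR = Q3 − Q1 = 418.00 − 329.00 = 89.00.
Lower fence = Q1 − 1.5·IQR = 329.00 − 133.50 = 195.50.
Upper fence = Q3 + 1.5·IQR = 418.00 + 133.50 = 551.50.
191 < 195.50 → outlier.
All remaining values lie within [195.50, 551.50].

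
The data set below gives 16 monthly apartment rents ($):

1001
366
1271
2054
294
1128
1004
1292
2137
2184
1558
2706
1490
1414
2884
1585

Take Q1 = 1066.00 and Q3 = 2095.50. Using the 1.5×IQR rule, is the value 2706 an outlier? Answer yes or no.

IQR = Q3 − Q1 = 2095.50 − 1066.00 = 1029.50.
Lower fence = Q1 − 1.5·IQR = 1066.00 − 1544.25 = -478.25.
Upper fence = Q3 + 1.5·IQR = 2095.50 + 1544.25 = 3639.75.
2706 lies within [-478.25, 3639.75].

no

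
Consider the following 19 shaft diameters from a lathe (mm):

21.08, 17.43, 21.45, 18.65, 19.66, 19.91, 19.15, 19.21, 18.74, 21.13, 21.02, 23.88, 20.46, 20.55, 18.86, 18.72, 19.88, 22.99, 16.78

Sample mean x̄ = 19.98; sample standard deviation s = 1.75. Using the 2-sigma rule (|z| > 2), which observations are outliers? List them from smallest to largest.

Cutoffs at x̄ ± 2s: 19.98 ± 2·1.75 = [16.48, 23.48].
23.88: z = 2.23, |z| > 2 → outlier.
Every other value lies within [16.48, 23.48].

23.88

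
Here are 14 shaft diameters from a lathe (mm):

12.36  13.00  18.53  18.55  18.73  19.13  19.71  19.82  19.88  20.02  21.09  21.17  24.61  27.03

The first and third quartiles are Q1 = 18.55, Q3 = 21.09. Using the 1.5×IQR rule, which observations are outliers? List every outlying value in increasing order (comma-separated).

12.36, 13.00, 27.03

IQR = Q3 − Q1 = 21.09 − 18.55 = 2.54.
Lower fence = Q1 − 1.5·IQR = 18.55 − 3.81 = 14.74.
Upper fence = Q3 + 1.5·IQR = 21.09 + 3.81 = 24.90.
12.36 < 14.74 → outlier.
13.00 < 14.74 → outlier.
27.03 > 24.90 → outlier.
All remaining values lie within [14.74, 24.90].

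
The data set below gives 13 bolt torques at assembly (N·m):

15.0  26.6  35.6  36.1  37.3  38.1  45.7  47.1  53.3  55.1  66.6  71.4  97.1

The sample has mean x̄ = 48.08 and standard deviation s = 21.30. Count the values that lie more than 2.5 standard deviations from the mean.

Cutoffs: x̄ ± 2.5s = [-5.17, 101.33].
Every value lies within the cutoffs.

0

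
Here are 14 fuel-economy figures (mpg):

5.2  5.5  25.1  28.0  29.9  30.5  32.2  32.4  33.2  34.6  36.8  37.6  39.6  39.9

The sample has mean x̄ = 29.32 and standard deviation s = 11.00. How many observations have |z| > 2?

2

Cutoffs: x̄ ± 2s = [7.32, 51.32].
Outside the cutoffs: 5.2, 5.5.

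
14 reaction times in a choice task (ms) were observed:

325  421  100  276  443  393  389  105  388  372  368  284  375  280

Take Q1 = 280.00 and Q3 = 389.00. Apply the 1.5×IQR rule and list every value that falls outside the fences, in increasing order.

IQR = Q3 − Q1 = 389.00 − 280.00 = 109.00.
Lower fence = Q1 − 1.5·IQR = 280.00 − 163.50 = 116.50.
Upper fence = Q3 + 1.5·IQR = 389.00 + 163.50 = 552.50.
100 < 116.50 → outlier.
105 < 116.50 → outlier.
All remaining values lie within [116.50, 552.50].

100, 105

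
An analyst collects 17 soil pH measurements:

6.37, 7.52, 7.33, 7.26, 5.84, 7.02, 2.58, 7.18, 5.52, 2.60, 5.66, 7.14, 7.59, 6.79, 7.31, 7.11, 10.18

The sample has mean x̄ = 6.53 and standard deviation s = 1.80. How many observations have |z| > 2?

Cutoffs: x̄ ± 2s = [2.93, 10.13].
Outside the cutoffs: 2.58, 2.60, 10.18.

3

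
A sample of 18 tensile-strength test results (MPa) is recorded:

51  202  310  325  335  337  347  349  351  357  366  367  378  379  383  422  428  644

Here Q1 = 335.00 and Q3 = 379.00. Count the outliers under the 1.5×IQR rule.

3

IQR = 44.00; fences at 335.00 − 66.00 = 269.00 and 379.00 + 66.00 = 445.00.
Outside the cutoffs: 51, 202, 644.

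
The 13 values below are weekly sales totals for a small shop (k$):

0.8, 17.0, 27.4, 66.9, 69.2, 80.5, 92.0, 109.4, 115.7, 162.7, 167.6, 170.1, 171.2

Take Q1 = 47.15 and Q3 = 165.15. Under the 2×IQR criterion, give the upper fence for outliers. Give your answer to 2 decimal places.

IQR = Q3 − Q1 = 165.15 − 47.15 = 118.00.
Lower fence = Q1 − 2·IQR = 47.15 − 236.00 = -188.85.
Upper fence = Q3 + 2·IQR = 165.15 + 236.00 = 401.15.

401.15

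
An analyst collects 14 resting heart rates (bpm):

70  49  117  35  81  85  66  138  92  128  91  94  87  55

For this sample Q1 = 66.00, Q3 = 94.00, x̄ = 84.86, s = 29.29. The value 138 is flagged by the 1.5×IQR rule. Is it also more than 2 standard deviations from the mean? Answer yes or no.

z = (138 − 84.86) / 29.29 = 1.81.
|z| = 1.81 ≤ 2.

no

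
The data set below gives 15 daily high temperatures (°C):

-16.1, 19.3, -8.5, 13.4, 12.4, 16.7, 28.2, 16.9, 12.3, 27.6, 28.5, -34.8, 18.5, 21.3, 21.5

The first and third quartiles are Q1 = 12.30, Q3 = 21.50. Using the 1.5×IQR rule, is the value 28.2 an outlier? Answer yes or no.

IQR = Q3 − Q1 = 21.50 − 12.30 = 9.20.
Lower fence = Q1 − 1.5·IQR = 12.30 − 13.80 = -1.50.
Upper fence = Q3 + 1.5·IQR = 21.50 + 13.80 = 35.30.
28.2 lies within [-1.50, 35.30].

no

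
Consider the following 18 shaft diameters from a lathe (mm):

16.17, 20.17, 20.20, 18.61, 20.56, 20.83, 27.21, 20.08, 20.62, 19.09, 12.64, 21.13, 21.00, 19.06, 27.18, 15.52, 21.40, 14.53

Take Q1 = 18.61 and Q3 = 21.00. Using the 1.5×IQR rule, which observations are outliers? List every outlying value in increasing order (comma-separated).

IQR = Q3 − Q1 = 21.00 − 18.61 = 2.39.
Lower fence = Q1 − 1.5·IQR = 18.61 − 3.585 = 15.025.
Upper fence = Q3 + 1.5·IQR = 21.00 + 3.585 = 24.585.
12.64 < 15.025 → outlier.
14.53 < 15.025 → outlier.
27.18 > 24.585 → outlier.
27.21 > 24.585 → outlier.
All remaining values lie within [15.025, 24.585].

12.64, 14.53, 27.18, 27.21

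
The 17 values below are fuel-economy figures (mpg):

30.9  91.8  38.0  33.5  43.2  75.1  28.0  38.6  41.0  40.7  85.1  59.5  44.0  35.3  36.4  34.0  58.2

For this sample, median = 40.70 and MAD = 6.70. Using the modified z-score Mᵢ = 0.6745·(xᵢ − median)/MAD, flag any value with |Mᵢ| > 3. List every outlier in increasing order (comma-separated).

75.1, 85.1, 91.8

|Mᵢ| > 3 ⇔ |xᵢ − 40.70| > 3·6.70/0.6745 = 29.80.
So outliers lie outside [10.90, 70.50].
75.1: M = 3.46 → outlier.
85.1: M = 4.47 → outlier.
91.8: M = 5.14 → outlier.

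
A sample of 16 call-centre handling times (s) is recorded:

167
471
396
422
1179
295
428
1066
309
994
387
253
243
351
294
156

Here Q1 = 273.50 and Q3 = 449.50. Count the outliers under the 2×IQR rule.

IQR = 176.00; fences at 273.50 − 352.00 = -78.50 and 449.50 + 352.00 = 801.50.
Outside the cutoffs: 994, 1066, 1179.

3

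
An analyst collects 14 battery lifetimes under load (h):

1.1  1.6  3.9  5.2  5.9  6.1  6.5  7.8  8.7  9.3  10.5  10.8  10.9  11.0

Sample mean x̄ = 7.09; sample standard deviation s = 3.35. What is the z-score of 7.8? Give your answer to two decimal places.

0.21

z = (7.8 − 7.09) / 3.35 = 0.21.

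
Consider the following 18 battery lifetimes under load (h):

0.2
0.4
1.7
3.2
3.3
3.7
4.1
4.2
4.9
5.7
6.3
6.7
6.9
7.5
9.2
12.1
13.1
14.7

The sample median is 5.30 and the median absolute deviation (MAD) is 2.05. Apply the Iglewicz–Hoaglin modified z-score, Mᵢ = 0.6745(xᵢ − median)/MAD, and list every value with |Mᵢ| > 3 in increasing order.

|Mᵢ| > 3 ⇔ |xᵢ − 5.30| > 3·2.05/0.6745 = 9.12.
So outliers lie outside [-3.82, 14.42].
14.7: M = 3.09 → outlier.

14.7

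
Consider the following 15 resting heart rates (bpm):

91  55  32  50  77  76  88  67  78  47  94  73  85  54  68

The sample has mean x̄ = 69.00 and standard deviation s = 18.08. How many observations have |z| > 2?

Cutoffs: x̄ ± 2s = [32.84, 105.16].
Outside the cutoffs: 32.

1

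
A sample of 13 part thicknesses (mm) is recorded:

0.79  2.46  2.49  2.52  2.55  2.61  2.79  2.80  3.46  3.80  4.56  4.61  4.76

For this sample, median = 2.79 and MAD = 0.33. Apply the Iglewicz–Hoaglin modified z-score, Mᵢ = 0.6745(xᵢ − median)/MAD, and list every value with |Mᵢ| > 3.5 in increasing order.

0.79, 4.56, 4.61, 4.76

|Mᵢ| > 3.5 ⇔ |xᵢ − 2.79| > 3.5·0.33/0.6745 = 1.71.
So outliers lie outside [1.08, 4.50].
0.79: M = -4.09 → outlier.
4.56: M = 3.62 → outlier.
4.61: M = 3.72 → outlier.
4.76: M = 4.03 → outlier.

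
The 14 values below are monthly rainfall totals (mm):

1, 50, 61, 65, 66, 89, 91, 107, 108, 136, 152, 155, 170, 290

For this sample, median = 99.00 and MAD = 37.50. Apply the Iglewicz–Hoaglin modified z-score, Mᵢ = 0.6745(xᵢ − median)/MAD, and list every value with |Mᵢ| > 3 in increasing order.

|Mᵢ| > 3 ⇔ |xᵢ − 99.00| > 3·37.50/0.6745 = 166.79.
So outliers lie outside [-67.79, 265.79].
290: M = 3.44 → outlier.

290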